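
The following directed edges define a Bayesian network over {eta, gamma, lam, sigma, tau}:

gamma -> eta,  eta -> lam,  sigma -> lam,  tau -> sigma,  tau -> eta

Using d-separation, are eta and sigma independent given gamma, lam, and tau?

Enumerating the 2 paths from eta to sigma and testing each for blocking by {gamma, lam, tau}:
  1. eta → lam ← sigma — lam:collider[open] ⇒ active
  2. eta ← tau → sigma — tau:fork[blocks] ⇒ blocked
At least one path is unblocked, so d-separation fails.

No — eta and sigma are not d-separated given {gamma, lam, tau}.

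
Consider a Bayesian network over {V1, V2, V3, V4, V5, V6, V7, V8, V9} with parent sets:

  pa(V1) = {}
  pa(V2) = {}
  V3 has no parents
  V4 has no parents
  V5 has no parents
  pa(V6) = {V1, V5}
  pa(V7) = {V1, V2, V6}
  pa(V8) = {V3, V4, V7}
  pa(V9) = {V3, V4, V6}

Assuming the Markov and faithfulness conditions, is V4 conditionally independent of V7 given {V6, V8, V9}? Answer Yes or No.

We examine all 6 paths between V4 and V7:
Path 1: V4 → V9 ← V3 → V8 ← V7
  V9 is a collider and V9 is conditioned on, which opens it; V3 is a fork and V3 is not conditioned on; V8 is a collider and V8 is conditioned on, which opens it — no node blocks this path, so it is active.
Path 2: V4 → V9 ← V6 ← V1 → V7
  V6 is a chain here and V6 is conditioned on, so the path is blocked at V6.
Path 3: V4 → V9 ← V6 → V7
  V6 is a fork here and V6 is conditioned on, so the path is blocked at V6.
Path 4: V4 → V8 ← V7
  V8 is a collider and V8 is conditioned on, which opens it — no node blocks this path, so it is active.
Path 5: V4 → V8 ← V3 → V9 ← V6 ← V1 → V7
  V6 is a chain here and V6 is conditioned on, so the path is blocked at V6.
Path 6: V4 → V8 ← V3 → V9 ← V6 → V7
  V6 is a fork here and V6 is conditioned on, so the path is blocked at V6.
Because an active path exists, V4 and V7 are not d-separated.

No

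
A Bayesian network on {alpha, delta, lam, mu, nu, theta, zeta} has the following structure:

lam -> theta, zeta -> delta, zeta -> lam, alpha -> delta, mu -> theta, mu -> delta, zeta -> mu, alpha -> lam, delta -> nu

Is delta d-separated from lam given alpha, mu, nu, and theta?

5 paths connect delta and lam; each must be blocked for d-separation to hold:
Path 1: delta ← mu → theta ← lam
  mu is a fork here and mu is conditioned on, so the path is blocked at mu.
Path 2: delta ← mu ← zeta → lam
  mu is a chain here and mu is conditioned on, so the path is blocked at mu.
Path 3: delta ← zeta → mu → theta ← lam
  mu is a chain here and mu is conditioned on, so the path is blocked at mu.
Path 4: delta ← zeta → lam
  zeta is a fork and zeta is not conditioned on — no node blocks this path, so it is active.
Path 5: delta ← alpha → lam
  alpha is a fork here and alpha is conditioned on, so the path is blocked at alpha.
At least one path is unblocked, so d-separation fails.

No — delta and lam are not d-separated given {alpha, mu, nu, theta}.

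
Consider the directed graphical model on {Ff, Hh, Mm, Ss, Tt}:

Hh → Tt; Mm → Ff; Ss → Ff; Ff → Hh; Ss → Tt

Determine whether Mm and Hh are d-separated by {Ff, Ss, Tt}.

Yes

We examine all 2 paths between Mm and Hh:
Path 1: Mm → Ff ← Ss → Tt ← Hh
  Ss is a fork here and Ss is conditioned on, so the path is blocked at Ss.
Path 2: Mm → Ff → Hh
  Ff is a chain here and Ff is conditioned on, so the path is blocked at Ff.
Since every path is blocked, d-separation holds.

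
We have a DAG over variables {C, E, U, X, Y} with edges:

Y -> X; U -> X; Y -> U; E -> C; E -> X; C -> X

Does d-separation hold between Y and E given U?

There are 4 undirected paths between Y and E; checking each against the conditioning set {U}:
Path 1: Y → U → X ← C ← E
  U is a chain here and U is conditioned on, so the path is blocked at U.
Path 2: Y → U → X ← E
  U is a chain here and U is conditioned on, so the path is blocked at U.
Path 3: Y → X ← C ← E
  X is a collider here and neither X nor any of its descendants is conditioned on, so the collider stays closed — the path is blocked at X.
Path 4: Y → X ← E
  X is a collider here and neither X nor any of its descendants is conditioned on, so the collider stays closed — the path is blocked at X.
Every path is blocked, so Y and E are d-separated given {U}.

Yes — Y and E are d-separated given {U}.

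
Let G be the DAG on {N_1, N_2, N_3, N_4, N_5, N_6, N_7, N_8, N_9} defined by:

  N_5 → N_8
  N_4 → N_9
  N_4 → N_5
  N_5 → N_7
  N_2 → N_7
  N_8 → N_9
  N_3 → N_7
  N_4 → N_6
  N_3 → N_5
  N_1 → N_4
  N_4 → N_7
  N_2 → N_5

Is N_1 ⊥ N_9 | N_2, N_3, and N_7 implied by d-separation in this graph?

No — N_1 and N_9 are not d-separated given {N_2, N_3, N_7}.

5 paths connect N_1 and N_9; each must be blocked for d-separation to hold:
Path 1: N_1 → N_4 → N_7 ← N_5 → N_8 → N_9
  N_4 is a chain and N_4 is not conditioned on; N_7 is a collider and N_7 is conditioned on, which opens it; N_5 is a fork and N_5 is not conditioned on; N_8 is a chain and N_8 is not conditioned on — no node blocks this path, so it is active.
Path 2: N_1 → N_4 → N_7 ← N_2 → N_5 → N_8 → N_9
  N_2 is a fork here and N_2 is conditioned on, so the path is blocked at N_2.
Path 3: N_1 → N_4 → N_7 ← N_3 → N_5 → N_8 → N_9
  N_3 is a fork here and N_3 is conditioned on, so the path is blocked at N_3.
Path 4: N_1 → N_4 → N_5 → N_8 → N_9
  N_4 is a chain and N_4 is not conditioned on; N_5 is a chain and N_5 is not conditioned on; N_8 is a chain and N_8 is not conditioned on — no node blocks this path, so it is active.
Path 5: N_1 → N_4 → N_9
  N_4 is a chain and N_4 is not conditioned on — no node blocks this path, so it is active.
Since the path N_1 → N_4 → N_7 ← N_5 → N_8 → N_9 is active, N_1 and N_9 are not d-separated given {N_2, N_3, N_7}.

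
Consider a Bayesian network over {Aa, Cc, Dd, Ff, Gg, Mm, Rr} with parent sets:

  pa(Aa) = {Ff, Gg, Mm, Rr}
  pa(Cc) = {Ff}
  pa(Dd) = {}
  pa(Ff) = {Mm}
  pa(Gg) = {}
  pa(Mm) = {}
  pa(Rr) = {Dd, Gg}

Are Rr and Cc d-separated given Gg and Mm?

Yes

There are 4 undirected paths between Rr and Cc; checking each against the conditioning set {Gg, Mm}:
  1. Rr → Aa ← Mm → Ff → Cc — Aa:collider[blocks]; Mm:fork[blocks]; Ff:chain[open] ⇒ blocked
  2. Rr → Aa ← Ff → Cc — Aa:collider[blocks]; Ff:fork[open] ⇒ blocked
  3. Rr ← Gg → Aa ← Mm → Ff → Cc — Gg:fork[blocks]; Aa:collider[blocks]; Mm:fork[blocks]; Ff:chain[open] ⇒ blocked
  4. Rr ← Gg → Aa ← Ff → Cc — Gg:fork[blocks]; Aa:collider[blocks]; Ff:fork[open] ⇒ blocked
Every path is blocked, so Rr and Cc are d-separated given {Gg, Mm}.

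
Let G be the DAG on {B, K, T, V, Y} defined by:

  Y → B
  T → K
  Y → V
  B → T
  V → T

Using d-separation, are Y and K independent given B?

No

We examine all 2 paths between Y and K:
Path 1: Y → V → T → K
  V is a chain and V is not conditioned on; T is a chain and T is not conditioned on — no node blocks this path, so it is active.
Path 2: Y → B → T → K
  B is a chain here and B is conditioned on, so the path is blocked at B.
At least one path is unblocked, so d-separation fails.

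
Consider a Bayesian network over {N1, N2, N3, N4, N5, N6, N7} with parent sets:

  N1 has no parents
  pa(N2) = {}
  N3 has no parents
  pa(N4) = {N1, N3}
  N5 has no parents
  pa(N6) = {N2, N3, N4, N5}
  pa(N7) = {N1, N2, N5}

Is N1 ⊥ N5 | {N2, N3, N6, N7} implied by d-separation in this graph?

No — N1 and N5 are not d-separated given {N2, N3, N6, N7}.

6 paths connect N1 and N5; each must be blocked for d-separation to hold:
Path 1: N1 → N4 ← N3 → N6 ← N5
  N3 is a fork here and N3 is conditioned on, so the path is blocked at N3.
Path 2: N1 → N4 ← N3 → N6 ← N2 → N7 ← N5
  N3 is a fork here and N3 is conditioned on, so the path is blocked at N3.
Path 3: N1 → N4 → N6 ← N5
  N4 is a chain and N4 is not conditioned on; N6 is a collider and N6 is conditioned on, which opens it — no node blocks this path, so it is active.
Path 4: N1 → N4 → N6 ← N2 → N7 ← N5
  N2 is a fork here and N2 is conditioned on, so the path is blocked at N2.
Path 5: N1 → N7 ← N5
  N7 is a collider and N7 is conditioned on, which opens it — no node blocks this path, so it is active.
Path 6: N1 → N7 ← N2 → N6 ← N5
  N2 is a fork here and N2 is conditioned on, so the path is blocked at N2.
Because an active path exists, N1 and N5 are not d-separated.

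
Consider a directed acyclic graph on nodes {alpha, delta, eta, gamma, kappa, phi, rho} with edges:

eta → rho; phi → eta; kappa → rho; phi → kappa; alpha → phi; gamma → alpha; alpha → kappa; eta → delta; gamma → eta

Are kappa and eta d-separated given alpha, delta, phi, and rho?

5 paths connect kappa and eta; each must be blocked for d-separation to hold:
  1. kappa ← alpha → phi → eta — alpha:fork[blocks]; phi:chain[blocks] ⇒ blocked
  2. kappa ← alpha ← gamma → eta — alpha:chain[blocks]; gamma:fork[open] ⇒ blocked
  3. kappa ← phi → eta — phi:fork[blocks] ⇒ blocked
  4. kappa ← phi ← alpha ← gamma → eta — phi:chain[blocks]; alpha:chain[blocks]; gamma:fork[open] ⇒ blocked
  5. kappa → rho ← eta — rho:collider[open] ⇒ active
At least one path is unblocked, so d-separation fails.

No — kappa and eta are not d-separated given {alpha, delta, phi, rho}.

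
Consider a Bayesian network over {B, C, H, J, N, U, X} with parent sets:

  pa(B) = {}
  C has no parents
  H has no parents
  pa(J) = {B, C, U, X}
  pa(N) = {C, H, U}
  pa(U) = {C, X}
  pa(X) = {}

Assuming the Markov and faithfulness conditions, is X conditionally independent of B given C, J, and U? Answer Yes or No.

No

We examine all 4 paths between X and B:
Path 1: X → J ← B
  J is a collider and J is conditioned on, which opens it — no node blocks this path, so it is active.
Path 2: X → U → J ← B
  U is a chain here and U is conditioned on, so the path is blocked at U.
Path 3: X → U ← C → J ← B
  C is a fork here and C is conditioned on, so the path is blocked at C.
Path 4: X → U → N ← C → J ← B
  U is a chain here and U is conditioned on, so the path is blocked at U.
Because an active path exists, X and B are not d-separated.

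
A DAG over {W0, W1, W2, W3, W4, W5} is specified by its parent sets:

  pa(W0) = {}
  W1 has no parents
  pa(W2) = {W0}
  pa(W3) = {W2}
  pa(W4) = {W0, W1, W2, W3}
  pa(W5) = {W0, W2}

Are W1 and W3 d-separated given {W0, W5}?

There are 4 undirected paths between W1 and W3; checking each against the conditioning set {W0, W5}:
  1. W1 → W4 ← W0 → W5 ← W2 → W3 — W4:collider[blocks]; W0:fork[blocks]; W5:collider[open]; W2:fork[open] ⇒ blocked
  2. W1 → W4 ← W0 → W2 → W3 — W4:collider[blocks]; W0:fork[blocks]; W2:chain[open] ⇒ blocked
  3. W1 → W4 ← W3 — W4:collider[blocks] ⇒ blocked
  4. W1 → W4 ← W2 → W3 — W4:collider[blocks]; W2:fork[open] ⇒ blocked
Since every path is blocked, d-separation holds.

Yes — W1 and W3 are d-separated given {W0, W5}.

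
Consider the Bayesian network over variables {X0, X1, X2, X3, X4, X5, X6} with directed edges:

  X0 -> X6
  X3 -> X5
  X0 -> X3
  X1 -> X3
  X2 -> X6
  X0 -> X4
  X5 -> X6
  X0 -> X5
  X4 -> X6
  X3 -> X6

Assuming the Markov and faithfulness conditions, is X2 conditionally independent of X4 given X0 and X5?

Yes — X2 and X4 are d-separated given {X0, X5}.

6 paths connect X2 and X4; each must be blocked for d-separation to hold:
  1. X2 → X6 ← X4 — X6:collider[blocks] ⇒ blocked
  2. X2 → X6 ← X0 → X4 — X6:collider[blocks]; X0:fork[blocks] ⇒ blocked
  3. X2 → X6 ← X5 ← X0 → X4 — X6:collider[blocks]; X5:chain[blocks]; X0:fork[blocks] ⇒ blocked
  4. X2 → X6 ← X5 ← X3 ← X0 → X4 — X6:collider[blocks]; X5:chain[blocks]; X3:chain[open]; X0:fork[blocks] ⇒ blocked
  5. X2 → X6 ← X3 ← X0 → X4 — X6:collider[blocks]; X3:chain[open]; X0:fork[blocks] ⇒ blocked
  6. X2 → X6 ← X3 → X5 ← X0 → X4 — X6:collider[blocks]; X3:fork[open]; X5:collider[open]; X0:fork[blocks] ⇒ blocked
Since every path is blocked, d-separation holds.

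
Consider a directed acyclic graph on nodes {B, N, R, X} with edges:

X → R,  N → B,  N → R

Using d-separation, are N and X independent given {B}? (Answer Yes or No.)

The only undirected path from N to X is:
  1. N → R ← X — R:collider[blocks] ⇒ blocked
Since every path is blocked, d-separation holds.

Yes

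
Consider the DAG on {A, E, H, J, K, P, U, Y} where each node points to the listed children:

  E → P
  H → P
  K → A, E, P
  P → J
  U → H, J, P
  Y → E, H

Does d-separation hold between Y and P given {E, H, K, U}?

We examine all 5 paths between Y and P:
  1. Y → E → P — E:chain[blocks] ⇒ blocked
  2. Y → E ← K → P — E:collider[open]; K:fork[blocks] ⇒ blocked
  3. Y → H ← U → J ← P — H:collider[open]; U:fork[blocks]; J:collider[blocks] ⇒ blocked
  4. Y → H ← U → P — H:collider[open]; U:fork[blocks] ⇒ blocked
  5. Y → H → P — H:chain[blocks] ⇒ blocked
Since every path is blocked, d-separation holds.

Yes — Y and P are d-separated given {E, H, K, U}.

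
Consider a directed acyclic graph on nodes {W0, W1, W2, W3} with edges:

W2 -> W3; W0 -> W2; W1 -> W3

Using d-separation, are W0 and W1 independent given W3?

There is one path between W0 and W1:
  1. W0 → W2 → W3 ← W1 — W2:chain[open]; W3:collider[open] ⇒ active
Because an active path exists, W0 and W1 are not d-separated.

No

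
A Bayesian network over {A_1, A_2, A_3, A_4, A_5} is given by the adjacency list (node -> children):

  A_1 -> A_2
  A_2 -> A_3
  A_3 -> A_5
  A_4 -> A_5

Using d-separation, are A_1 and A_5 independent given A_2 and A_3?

Only one path connects A_1 and A_5:
  1. A_1 → A_2 → A_3 → A_5 — A_2:chain[blocks]; A_3:chain[blocks] ⇒ blocked
Since every path is blocked, d-separation holds.

Yes — A_1 and A_5 are d-separated given {A_2, A_3}.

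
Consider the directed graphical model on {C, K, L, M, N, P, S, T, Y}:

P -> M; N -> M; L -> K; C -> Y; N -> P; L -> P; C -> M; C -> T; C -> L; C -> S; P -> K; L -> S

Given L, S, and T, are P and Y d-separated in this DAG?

6 paths connect P and Y; each must be blocked for d-separation to hold:
Path 1: P ← L ← C → Y
  L is a chain here and L is conditioned on, so the path is blocked at L.
Path 2: P ← L → S ← C → Y
  L is a fork here and L is conditioned on, so the path is blocked at L.
Path 3: P ← N → M ← C → Y
  M is a collider here and neither M nor any of its descendants is conditioned on, so the collider stays closed — the path is blocked at M.
Path 4: P → K ← L ← C → Y
  K is a collider here and neither K nor any of its descendants is conditioned on, so the collider stays closed — the path is blocked at K.
Path 5: P → K ← L → S ← C → Y
  K is a collider here and neither K nor any of its descendants is conditioned on, so the collider stays closed — the path is blocked at K.
Path 6: P → M ← C → Y
  M is a collider here and neither M nor any of its descendants is conditioned on, so the collider stays closed — the path is blocked at M.
Every path is blocked, so P and Y are d-separated given {L, S, T}.

Yes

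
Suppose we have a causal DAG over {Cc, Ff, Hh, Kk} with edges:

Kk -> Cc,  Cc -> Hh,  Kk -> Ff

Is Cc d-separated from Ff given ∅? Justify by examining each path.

There is one path between Cc and Ff:
Path 1: Cc ← Kk → Ff
  Kk is a fork and Kk is not conditioned on — no node blocks this path, so it is active.
At least one path is unblocked, so d-separation fails.

No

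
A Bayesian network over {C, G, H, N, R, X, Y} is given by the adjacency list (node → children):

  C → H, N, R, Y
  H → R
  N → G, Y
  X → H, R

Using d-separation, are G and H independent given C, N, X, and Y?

6 paths connect G and H; each must be blocked for d-separation to hold:
Path 1: G ← N ← C → H
  N is a chain here and N is conditioned on, so the path is blocked at N.
Path 2: G ← N ← C → R ← H
  N is a chain here and N is conditioned on, so the path is blocked at N.
Path 3: G ← N ← C → R ← X → H
  N is a chain here and N is conditioned on, so the path is blocked at N.
Path 4: G ← N → Y ← C → H
  N is a fork here and N is conditioned on, so the path is blocked at N.
Path 5: G ← N → Y ← C → R ← H
  N is a fork here and N is conditioned on, so the path is blocked at N.
Path 6: G ← N → Y ← C → R ← X → H
  N is a fork here and N is conditioned on, so the path is blocked at N.
Since every path is blocked, d-separation holds.

Yes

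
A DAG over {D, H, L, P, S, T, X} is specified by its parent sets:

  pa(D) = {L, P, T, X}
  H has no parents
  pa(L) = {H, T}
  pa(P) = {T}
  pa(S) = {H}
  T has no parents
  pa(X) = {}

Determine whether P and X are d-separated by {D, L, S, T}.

3 paths connect P and X; each must be blocked for d-separation to hold:
Path 1: P → D ← X
  D is a collider and D is conditioned on, which opens it — no node blocks this path, so it is active.
Path 2: P ← T → D ← X
  T is a fork here and T is conditioned on, so the path is blocked at T.
Path 3: P ← T → L → D ← X
  T is a fork here and T is conditioned on, so the path is blocked at T.
Since the path P → D ← X is active, P and X are not d-separated given {D, L, S, T}.

No — P and X are not d-separated given {D, L, S, T}.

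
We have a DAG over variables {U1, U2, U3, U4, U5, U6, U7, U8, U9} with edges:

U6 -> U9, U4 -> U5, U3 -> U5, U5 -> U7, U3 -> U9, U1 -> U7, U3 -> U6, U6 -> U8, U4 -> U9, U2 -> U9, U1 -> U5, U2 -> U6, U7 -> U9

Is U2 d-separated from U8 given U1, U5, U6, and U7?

There are 6 undirected paths between U2 and U8; checking each against the conditioning set {U1, U5, U6, U7}:
Path 1: U2 → U9 ← U4 → U5 ← U3 → U6 → U8
  U9 is a collider here and neither U9 nor any of its descendants is conditioned on, so the collider stays closed — the path is blocked at U9.
Path 2: U2 → U9 ← U7 ← U1 → U5 ← U3 → U6 → U8
  U9 is a collider here and neither U9 nor any of its descendants is conditioned on, so the collider stays closed — the path is blocked at U9.
Path 3: U2 → U9 ← U7 ← U5 ← U3 → U6 → U8
  U9 is a collider here and neither U9 nor any of its descendants is conditioned on, so the collider stays closed — the path is blocked at U9.
Path 4: U2 → U9 ← U6 → U8
  U9 is a collider here and neither U9 nor any of its descendants is conditioned on, so the collider stays closed — the path is blocked at U9.
Path 5: U2 → U9 ← U3 → U6 → U8
  U9 is a collider here and neither U9 nor any of its descendants is conditioned on, so the collider stays closed — the path is blocked at U9.
Path 6: U2 → U6 → U8
  U6 is a chain here and U6 is conditioned on, so the path is blocked at U6.
All paths are blocked; U2 ⊥ U8 | {U1, U5, U6, U7} holds.

Yes — U2 and U8 are d-separated given {U1, U5, U6, U7}.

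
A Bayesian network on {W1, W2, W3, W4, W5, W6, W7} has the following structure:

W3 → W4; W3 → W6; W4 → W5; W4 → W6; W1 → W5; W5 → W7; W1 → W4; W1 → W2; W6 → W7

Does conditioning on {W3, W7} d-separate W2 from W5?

No

Enumerating the 4 paths from W2 to W5 and testing each for blocking by {W3, W7}:
  1. W2 ← W1 → W5 — W1:fork[open] ⇒ active
  2. W2 ← W1 → W4 → W6 → W7 ← W5 — W1:fork[open]; W4:chain[open]; W6:chain[open]; W7:collider[open] ⇒ active
  3. W2 ← W1 → W4 → W5 — W1:fork[open]; W4:chain[open] ⇒ active
  4. W2 ← W1 → W4 ← W3 → W6 → W7 ← W5 — W1:fork[open]; W4:collider[open]; W3:fork[blocks]; W6:chain[open]; W7:collider[open] ⇒ blocked
At least one path is unblocked, so d-separation fails.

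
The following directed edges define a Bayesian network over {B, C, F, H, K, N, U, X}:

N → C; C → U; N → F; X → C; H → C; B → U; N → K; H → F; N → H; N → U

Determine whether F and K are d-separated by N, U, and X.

Enumerating the 4 paths from F to K and testing each for blocking by {N, U, X}:
Path 1: F ← H ← N → K
  N is a fork here and N is conditioned on, so the path is blocked at N.
Path 2: F ← H → C ← N → K
  N is a fork here and N is conditioned on, so the path is blocked at N.
Path 3: F ← H → C → U ← N → K
  N is a fork here and N is conditioned on, so the path is blocked at N.
Path 4: F ← N → K
  N is a fork here and N is conditioned on, so the path is blocked at N.
Since every path is blocked, d-separation holds.

Yes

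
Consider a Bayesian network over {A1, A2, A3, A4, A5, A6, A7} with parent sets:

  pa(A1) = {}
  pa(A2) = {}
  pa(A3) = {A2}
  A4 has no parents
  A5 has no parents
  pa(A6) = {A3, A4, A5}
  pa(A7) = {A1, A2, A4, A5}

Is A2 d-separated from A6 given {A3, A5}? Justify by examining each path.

We examine all 3 paths between A2 and A6:
Path 1: A2 → A7 ← A5 → A6
  A7 is a collider here and neither A7 nor any of its descendants is conditioned on, so the collider stays closed — the path is blocked at A7.
Path 2: A2 → A7 ← A4 → A6
  A7 is a collider here and neither A7 nor any of its descendants is conditioned on, so the collider stays closed — the path is blocked at A7.
Path 3: A2 → A3 → A6
  A3 is a chain here and A3 is conditioned on, so the path is blocked at A3.
Since every path is blocked, d-separation holds.

Yes — A2 and A6 are d-separated given {A3, A5}.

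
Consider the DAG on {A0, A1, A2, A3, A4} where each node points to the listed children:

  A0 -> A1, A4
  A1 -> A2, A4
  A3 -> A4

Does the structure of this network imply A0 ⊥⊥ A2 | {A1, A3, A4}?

We examine all 2 paths between A0 and A2:
  1. A0 → A1 → A2 — A1:chain[blocks] ⇒ blocked
  2. A0 → A4 ← A1 → A2 — A4:collider[open]; A1:fork[blocks] ⇒ blocked
All paths are blocked; A0 ⊥ A2 | {A1, A3, A4} holds.

Yes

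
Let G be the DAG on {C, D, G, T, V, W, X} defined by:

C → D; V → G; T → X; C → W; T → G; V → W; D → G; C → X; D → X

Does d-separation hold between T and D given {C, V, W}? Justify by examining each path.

Yes

6 paths connect T and D; each must be blocked for d-separation to hold:
Path 1: T → G ← V → W ← C → D
  G is a collider here and neither G nor any of its descendants is conditioned on, so the collider stays closed — the path is blocked at G.
Path 2: T → G ← V → W ← C → X ← D
  G is a collider here and neither G nor any of its descendants is conditioned on, so the collider stays closed — the path is blocked at G.
Path 3: T → G ← D
  G is a collider here and neither G nor any of its descendants is conditioned on, so the collider stays closed — the path is blocked at G.
Path 4: T → X ← D
  X is a collider here and neither X nor any of its descendants is conditioned on, so the collider stays closed — the path is blocked at X.
Path 5: T → X ← C → D
  X is a collider here and neither X nor any of its descendants is conditioned on, so the collider stays closed — the path is blocked at X.
Path 6: T → X ← C → W ← V → G ← D
  X is a collider here and neither X nor any of its descendants is conditioned on, so the collider stays closed — the path is blocked at X.
Since every path is blocked, d-separation holds.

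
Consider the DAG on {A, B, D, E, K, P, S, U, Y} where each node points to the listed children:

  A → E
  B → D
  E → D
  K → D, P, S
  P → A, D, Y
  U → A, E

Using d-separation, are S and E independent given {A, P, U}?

We examine all 6 paths between S and E:
Path 1: S ← K → P → A ← U → E
  P is a chain here and P is conditioned on, so the path is blocked at P.
Path 2: S ← K → P → A → E
  P is a chain here and P is conditioned on, so the path is blocked at P.
Path 3: S ← K → P → D ← E
  P is a chain here and P is conditioned on, so the path is blocked at P.
Path 4: S ← K → D ← P → A ← U → E
  D is a collider here and neither D nor any of its descendants is conditioned on, so the collider stays closed — the path is blocked at D.
Path 5: S ← K → D ← P → A → E
  D is a collider here and neither D nor any of its descendants is conditioned on, so the collider stays closed — the path is blocked at D.
Path 6: S ← K → D ← E
  D is a collider here and neither D nor any of its descendants is conditioned on, so the collider stays closed — the path is blocked at D.
Every path is blocked, so S and E are d-separated given {A, P, U}.

Yes — S and E are d-separated given {A, P, U}.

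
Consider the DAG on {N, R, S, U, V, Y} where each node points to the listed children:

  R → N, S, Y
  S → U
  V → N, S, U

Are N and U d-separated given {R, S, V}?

Yes

Enumerating the 4 paths from N to U and testing each for blocking by {R, S, V}:
Path 1: N ← R → S → U
  R is a fork here and R is conditioned on, so the path is blocked at R.
Path 2: N ← R → S ← V → U
  R is a fork here and R is conditioned on, so the path is blocked at R.
Path 3: N ← V → U
  V is a fork here and V is conditioned on, so the path is blocked at V.
Path 4: N ← V → S → U
  V is a fork here and V is conditioned on, so the path is blocked at V.
Every path is blocked, so N and U are d-separated given {R, S, V}.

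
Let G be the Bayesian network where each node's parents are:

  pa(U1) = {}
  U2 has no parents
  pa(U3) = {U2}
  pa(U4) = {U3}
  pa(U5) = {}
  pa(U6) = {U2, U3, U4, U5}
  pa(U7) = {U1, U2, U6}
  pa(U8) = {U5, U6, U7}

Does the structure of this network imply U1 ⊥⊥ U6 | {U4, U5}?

Enumerating the 6 paths from U1 to U6 and testing each for blocking by {U4, U5}:
Path 1: U1 → U7 ← U6
  U7 is a collider here and neither U7 nor any of its descendants is conditioned on, so the collider stays closed — the path is blocked at U7.
Path 2: U1 → U7 → U8 ← U6
  U8 is a collider here and neither U8 nor any of its descendants is conditioned on, so the collider stays closed — the path is blocked at U8.
Path 3: U1 → U7 → U8 ← U5 → U6
  U8 is a collider here and neither U8 nor any of its descendants is conditioned on, so the collider stays closed — the path is blocked at U8.
Path 4: U1 → U7 ← U2 → U6
  U7 is a collider here and neither U7 nor any of its descendants is conditioned on, so the collider stays closed — the path is blocked at U7.
Path 5: U1 → U7 ← U2 → U3 → U6
  U7 is a collider here and neither U7 nor any of its descendants is conditioned on, so the collider stays closed — the path is blocked at U7.
Path 6: U1 → U7 ← U2 → U3 → U4 → U6
  U7 is a collider here and neither U7 nor any of its descendants is conditioned on, so the collider stays closed — the path is blocked at U7.
All paths are blocked; U1 ⊥ U6 | {U4, U5} holds.

Yes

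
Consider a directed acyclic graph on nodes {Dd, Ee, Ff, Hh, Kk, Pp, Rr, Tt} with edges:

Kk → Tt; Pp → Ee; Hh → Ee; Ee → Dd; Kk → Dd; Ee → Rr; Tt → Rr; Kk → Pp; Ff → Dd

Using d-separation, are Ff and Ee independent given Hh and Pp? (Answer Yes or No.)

Yes

Enumerating the 3 paths from Ff to Ee and testing each for blocking by {Hh, Pp}:
  1. Ff → Dd ← Kk → Tt → Rr ← Ee — Dd:collider[blocks]; Kk:fork[open]; Tt:chain[open]; Rr:collider[blocks] ⇒ blocked
  2. Ff → Dd ← Kk → Pp → Ee — Dd:collider[blocks]; Kk:fork[open]; Pp:chain[blocks] ⇒ blocked
  3. Ff → Dd ← Ee — Dd:collider[blocks] ⇒ blocked
Every path is blocked, so Ff and Ee are d-separated given {Hh, Pp}.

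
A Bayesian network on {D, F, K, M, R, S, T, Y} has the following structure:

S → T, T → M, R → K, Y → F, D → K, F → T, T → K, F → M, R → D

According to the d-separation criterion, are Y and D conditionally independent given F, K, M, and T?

Enumerating the 4 paths from Y to D and testing each for blocking by {F, K, M, T}:
Path 1: Y → F → T → K ← R → D
  F is a chain here and F is conditioned on, so the path is blocked at F.
Path 2: Y → F → T → K ← D
  F is a chain here and F is conditioned on, so the path is blocked at F.
Path 3: Y → F → M ← T → K ← R → D
  F is a chain here and F is conditioned on, so the path is blocked at F.
Path 4: Y → F → M ← T → K ← D
  F is a chain here and F is conditioned on, so the path is blocked at F.
Since every path is blocked, d-separation holds.

Yes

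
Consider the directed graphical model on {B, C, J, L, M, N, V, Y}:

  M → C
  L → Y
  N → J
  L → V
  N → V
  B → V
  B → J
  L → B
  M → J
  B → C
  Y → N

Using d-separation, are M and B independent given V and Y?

Yes — M and B are d-separated given {V, Y}.

Enumerating the 6 paths from M to B and testing each for blocking by {V, Y}:
Path 1: M → J ← N ← Y ← L → V ← B
  J is a collider here and neither J nor any of its descendants is conditioned on, so the collider stays closed — the path is blocked at J.
Path 2: M → J ← N ← Y ← L → B
  J is a collider here and neither J nor any of its descendants is conditioned on, so the collider stays closed — the path is blocked at J.
Path 3: M → J ← N → V ← L → B
  J is a collider here and neither J nor any of its descendants is conditioned on, so the collider stays closed — the path is blocked at J.
Path 4: M → J ← N → V ← B
  J is a collider here and neither J nor any of its descendants is conditioned on, so the collider stays closed — the path is blocked at J.
Path 5: M → J ← B
  J is a collider here and neither J nor any of its descendants is conditioned on, so the collider stays closed — the path is blocked at J.
Path 6: M → C ← B
  C is a collider here and neither C nor any of its descendants is conditioned on, so the collider stays closed — the path is blocked at C.
Since every path is blocked, d-separation holds.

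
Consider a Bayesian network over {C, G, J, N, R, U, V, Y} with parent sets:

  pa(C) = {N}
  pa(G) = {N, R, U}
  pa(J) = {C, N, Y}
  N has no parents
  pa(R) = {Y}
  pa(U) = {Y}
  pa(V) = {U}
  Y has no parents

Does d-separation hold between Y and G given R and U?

Yes

4 paths connect Y and G; each must be blocked for d-separation to hold:
Path 1: Y → U → G
  U is a chain here and U is conditioned on, so the path is blocked at U.
Path 2: Y → R → G
  R is a chain here and R is conditioned on, so the path is blocked at R.
Path 3: Y → J ← C ← N → G
  J is a collider here and neither J nor any of its descendants is conditioned on, so the collider stays closed — the path is blocked at J.
Path 4: Y → J ← N → G
  J is a collider here and neither J nor any of its descendants is conditioned on, so the collider stays closed — the path is blocked at J.
Since every path is blocked, d-separation holds.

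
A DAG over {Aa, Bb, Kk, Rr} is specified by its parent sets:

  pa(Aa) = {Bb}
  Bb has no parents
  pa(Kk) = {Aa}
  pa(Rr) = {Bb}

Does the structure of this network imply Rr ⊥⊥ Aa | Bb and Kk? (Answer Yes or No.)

The only undirected path from Rr to Aa is:
Path 1: Rr ← Bb → Aa
  Bb is a fork here and Bb is conditioned on, so the path is blocked at Bb.
All paths are blocked; Rr ⊥ Aa | {Bb, Kk} holds.

Yes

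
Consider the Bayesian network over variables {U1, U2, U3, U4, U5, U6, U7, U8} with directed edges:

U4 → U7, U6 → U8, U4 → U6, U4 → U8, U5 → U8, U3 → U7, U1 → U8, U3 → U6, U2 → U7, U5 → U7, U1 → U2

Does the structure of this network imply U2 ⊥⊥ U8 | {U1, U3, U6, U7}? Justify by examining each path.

6 paths connect U2 and U8; each must be blocked for d-separation to hold:
Path 1: U2 ← U1 → U8
  U1 is a fork here and U1 is conditioned on, so the path is blocked at U1.
Path 2: U2 → U7 ← U5 → U8
  U7 is a collider and U7 is conditioned on, which opens it; U5 is a fork and U5 is not conditioned on — no node blocks this path, so it is active.
Path 3: U2 → U7 ← U3 → U6 → U8
  U3 is a fork here and U3 is conditioned on, so the path is blocked at U3.
Path 4: U2 → U7 ← U3 → U6 ← U4 → U8
  U3 is a fork here and U3 is conditioned on, so the path is blocked at U3.
Path 5: U2 → U7 ← U4 → U8
  U7 is a collider and U7 is conditioned on, which opens it; U4 is a fork and U4 is not conditioned on — no node blocks this path, so it is active.
Path 6: U2 → U7 ← U4 → U6 → U8
  U6 is a chain here and U6 is conditioned on, so the path is blocked at U6.
At least one path is unblocked, so d-separation fails.

No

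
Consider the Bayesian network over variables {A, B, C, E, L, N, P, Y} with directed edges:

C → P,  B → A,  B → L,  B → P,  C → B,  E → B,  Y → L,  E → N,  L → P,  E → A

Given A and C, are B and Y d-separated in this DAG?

3 paths connect B and Y; each must be blocked for d-separation to hold:
Path 1: B ← C → P ← L ← Y
  C is a fork here and C is conditioned on, so the path is blocked at C.
Path 2: B → P ← L ← Y
  P is a collider here and neither P nor any of its descendants is conditioned on, so the collider stays closed — the path is blocked at P.
Path 3: B → L ← Y
  L is a collider here and neither L nor any of its descendants is conditioned on, so the collider stays closed — the path is blocked at L.
Since every path is blocked, d-separation holds.

Yes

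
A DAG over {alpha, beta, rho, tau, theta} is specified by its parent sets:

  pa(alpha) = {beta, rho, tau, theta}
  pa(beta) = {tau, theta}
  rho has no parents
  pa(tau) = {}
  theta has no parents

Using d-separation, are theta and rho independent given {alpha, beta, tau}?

No

There are 3 undirected paths between theta and rho; checking each against the conditioning set {alpha, beta, tau}:
Path 1: theta → beta ← tau → alpha ← rho
  tau is a fork here and tau is conditioned on, so the path is blocked at tau.
Path 2: theta → beta → alpha ← rho
  beta is a chain here and beta is conditioned on, so the path is blocked at beta.
Path 3: theta → alpha ← rho
  alpha is a collider and alpha is conditioned on, which opens it — no node blocks this path, so it is active.
At least one path is unblocked, so d-separation fails.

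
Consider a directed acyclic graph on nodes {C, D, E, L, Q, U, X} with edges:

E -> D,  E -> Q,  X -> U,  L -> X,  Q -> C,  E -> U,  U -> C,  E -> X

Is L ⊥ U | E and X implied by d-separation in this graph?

Yes — L and U are d-separated given {E, X}.

There are 3 undirected paths between L and U; checking each against the conditioning set {E, X}:
Path 1: L → X ← E → Q → C ← U
  E is a fork here and E is conditioned on, so the path is blocked at E.
Path 2: L → X ← E → U
  E is a fork here and E is conditioned on, so the path is blocked at E.
Path 3: L → X → U
  X is a chain here and X is conditioned on, so the path is blocked at X.
Since every path is blocked, d-separation holds.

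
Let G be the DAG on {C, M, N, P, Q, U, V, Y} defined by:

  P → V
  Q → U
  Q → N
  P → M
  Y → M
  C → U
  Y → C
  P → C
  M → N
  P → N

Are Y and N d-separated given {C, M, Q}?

6 paths connect Y and N; each must be blocked for d-separation to hold:
  1. Y → C → U ← Q → N — C:chain[blocks]; U:collider[blocks]; Q:fork[blocks] ⇒ blocked
  2. Y → C ← P → M → N — C:collider[open]; P:fork[open]; M:chain[blocks] ⇒ blocked
  3. Y → C ← P → N — C:collider[open]; P:fork[open] ⇒ active
  4. Y → M ← P → C → U ← Q → N — M:collider[open]; P:fork[open]; C:chain[blocks]; U:collider[blocks]; Q:fork[blocks] ⇒ blocked
  5. Y → M ← P → N — M:collider[open]; P:fork[open] ⇒ active
  6. Y → M → N — M:chain[blocks] ⇒ blocked
Since the path Y → C ← P → N is active, Y and N are not d-separated given {C, M, Q}.

No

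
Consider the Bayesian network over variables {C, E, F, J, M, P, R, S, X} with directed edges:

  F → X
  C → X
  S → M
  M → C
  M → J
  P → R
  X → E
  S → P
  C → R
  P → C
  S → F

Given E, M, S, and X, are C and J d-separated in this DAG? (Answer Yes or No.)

Yes

Enumerating the 4 paths from C to J and testing each for blocking by {E, M, S, X}:
Path 1: C → R ← P ← S → M → J
  R is a collider here and neither R nor any of its descendants is conditioned on, so the collider stays closed — the path is blocked at R.
Path 2: C → X ← F ← S → M → J
  S is a fork here and S is conditioned on, so the path is blocked at S.
Path 3: C ← P ← S → M → J
  S is a fork here and S is conditioned on, so the path is blocked at S.
Path 4: C ← M → J
  M is a fork here and M is conditioned on, so the path is blocked at M.
Since every path is blocked, d-separation holds.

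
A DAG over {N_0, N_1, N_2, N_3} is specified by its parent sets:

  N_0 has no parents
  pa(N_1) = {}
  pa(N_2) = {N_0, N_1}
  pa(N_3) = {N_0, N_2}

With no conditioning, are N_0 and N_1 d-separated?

Yes

We examine all 2 paths between N_0 and N_1:
  1. N_0 → N_2 ← N_1 — N_2:collider[blocks] ⇒ blocked
  2. N_0 → N_3 ← N_2 ← N_1 — N_3:collider[blocks]; N_2:chain[open] ⇒ blocked
Since every path is blocked, d-separation holds.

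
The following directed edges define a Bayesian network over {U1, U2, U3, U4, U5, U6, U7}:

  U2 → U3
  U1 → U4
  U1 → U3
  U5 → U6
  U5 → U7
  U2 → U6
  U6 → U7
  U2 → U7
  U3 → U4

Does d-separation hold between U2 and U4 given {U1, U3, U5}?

Yes

There are 2 undirected paths between U2 and U4; checking each against the conditioning set {U1, U3, U5}:
Path 1: U2 → U3 → U4
  U3 is a chain here and U3 is conditioned on, so the path is blocked at U3.
Path 2: U2 → U3 ← U1 → U4
  U1 is a fork here and U1 is conditioned on, so the path is blocked at U1.
All paths are blocked; U2 ⊥ U4 | {U1, U3, U5} holds.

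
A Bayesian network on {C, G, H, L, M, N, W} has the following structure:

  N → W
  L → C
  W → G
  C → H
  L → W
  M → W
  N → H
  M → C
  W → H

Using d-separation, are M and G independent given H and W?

Enumerating the 4 paths from M to G and testing each for blocking by {H, W}:
  1. M → W → G — W:chain[blocks] ⇒ blocked
  2. M → C → H ← W → G — C:chain[open]; H:collider[open]; W:fork[blocks] ⇒ blocked
  3. M → C → H ← N → W → G — C:chain[open]; H:collider[open]; N:fork[open]; W:chain[blocks] ⇒ blocked
  4. M → C ← L → W → G — C:collider[open]; L:fork[open]; W:chain[blocks] ⇒ blocked
Since every path is blocked, d-separation holds.

Yes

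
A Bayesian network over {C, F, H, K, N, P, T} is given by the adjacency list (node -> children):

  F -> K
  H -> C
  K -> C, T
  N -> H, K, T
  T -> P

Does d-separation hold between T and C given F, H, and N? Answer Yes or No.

There are 4 undirected paths between T and C; checking each against the conditioning set {F, H, N}:
Path 1: T ← K → C
  K is a fork and K is not conditioned on — no node blocks this path, so it is active.
Path 2: T ← K ← N → H → C
  N is a fork here and N is conditioned on, so the path is blocked at N.
Path 3: T ← N → K → C
  N is a fork here and N is conditioned on, so the path is blocked at N.
Path 4: T ← N → H → C
  N is a fork here and N is conditioned on, so the path is blocked at N.
Because an active path exists, T and C are not d-separated.

No — T and C are not d-separated given {F, H, N}.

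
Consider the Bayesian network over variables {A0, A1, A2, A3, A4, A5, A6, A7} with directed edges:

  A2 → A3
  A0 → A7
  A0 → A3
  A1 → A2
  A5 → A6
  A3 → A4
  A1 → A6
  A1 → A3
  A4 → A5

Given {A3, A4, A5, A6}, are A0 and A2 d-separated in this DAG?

No

3 paths connect A0 and A2; each must be blocked for d-separation to hold:
Path 1: A0 → A3 ← A2
  A3 is a collider and A3 is conditioned on, which opens it — no node blocks this path, so it is active.
Path 2: A0 → A3 ← A1 → A2
  A3 is a collider and A3 is conditioned on, which opens it; A1 is a fork and A1 is not conditioned on — no node blocks this path, so it is active.
Path 3: A0 → A3 → A4 → A5 → A6 ← A1 → A2
  A3 is a chain here and A3 is conditioned on, so the path is blocked at A3.
At least one path is unblocked, so d-separation fails.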